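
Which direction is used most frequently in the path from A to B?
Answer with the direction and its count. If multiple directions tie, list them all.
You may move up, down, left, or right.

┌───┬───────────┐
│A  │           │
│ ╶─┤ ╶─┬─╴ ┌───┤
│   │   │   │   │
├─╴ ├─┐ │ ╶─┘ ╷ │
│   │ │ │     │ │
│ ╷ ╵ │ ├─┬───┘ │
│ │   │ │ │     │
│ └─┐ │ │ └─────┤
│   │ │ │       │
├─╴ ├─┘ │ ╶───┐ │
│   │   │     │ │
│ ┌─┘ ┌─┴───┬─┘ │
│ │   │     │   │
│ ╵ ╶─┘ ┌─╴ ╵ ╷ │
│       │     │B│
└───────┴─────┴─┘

Directions: down, right, down, left, down, down, right, down, left, down, down, right, right, right, up, right, right, down, right, up, right, down
Counts: {'down': 9, 'right': 9, 'left': 2, 'up': 2}
Most common: down and right (tied at 9 times each)

Solution:

┌───┬───────────┐
│A  │           │
│ ╶─┤ ╶─┬─╴ ┌───┤
│↳ ↓│   │   │   │
├─╴ ├─┐ │ ╶─┘ ╷ │
│↓ ↲│ │ │     │ │
│ ╷ ╵ │ ├─┬───┘ │
│↓│   │ │ │     │
│ └─┐ │ │ └─────┤
│↳ ↓│ │ │       │
├─╴ ├─┘ │ ╶───┐ │
│↓ ↲│   │     │ │
│ ┌─┘ ┌─┴───┬─┘ │
│↓│   │↱ → ↓│↱ ↓│
│ ╵ ╶─┘ ┌─╴ ╵ ╷ │
│↳ → → ↑│  ↳ ↑│B│
└───────┴─────┴─┘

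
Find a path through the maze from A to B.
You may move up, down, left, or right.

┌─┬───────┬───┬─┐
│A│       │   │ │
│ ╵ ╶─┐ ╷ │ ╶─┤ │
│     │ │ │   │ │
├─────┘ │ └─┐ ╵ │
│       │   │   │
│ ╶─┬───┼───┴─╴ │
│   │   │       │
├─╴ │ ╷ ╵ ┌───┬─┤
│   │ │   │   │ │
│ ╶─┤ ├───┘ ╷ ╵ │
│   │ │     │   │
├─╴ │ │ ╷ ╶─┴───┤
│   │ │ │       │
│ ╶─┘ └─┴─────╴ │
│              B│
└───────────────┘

Finding the shortest path through the maze:
Path length: 26 steps
Directions: down → right → up → right → right → down → down → left → left → left → down → right → down → left → down → right → down → left → down → right → right → right → right → right → right → right

Solution:

┌─┬───────┬───┬─┐
│A│↱ → ↓  │   │ │
│ ╵ ╶─┐ ╷ │ ╶─┤ │
│↳ ↑  │↓│ │   │ │
├─────┘ │ └─┐ ╵ │
│↓ ← ← ↲│   │   │
│ ╶─┬───┼───┴─╴ │
│↳ ↓│   │       │
├─╴ │ ╷ ╵ ┌───┬─┤
│↓ ↲│ │   │   │ │
│ ╶─┤ ├───┘ ╷ ╵ │
│↳ ↓│ │     │   │
├─╴ │ │ ╷ ╶─┴───┤
│↓ ↲│ │ │       │
│ ╶─┘ └─┴─────╴ │
│↳ → → → → → → B│
└───────────────┘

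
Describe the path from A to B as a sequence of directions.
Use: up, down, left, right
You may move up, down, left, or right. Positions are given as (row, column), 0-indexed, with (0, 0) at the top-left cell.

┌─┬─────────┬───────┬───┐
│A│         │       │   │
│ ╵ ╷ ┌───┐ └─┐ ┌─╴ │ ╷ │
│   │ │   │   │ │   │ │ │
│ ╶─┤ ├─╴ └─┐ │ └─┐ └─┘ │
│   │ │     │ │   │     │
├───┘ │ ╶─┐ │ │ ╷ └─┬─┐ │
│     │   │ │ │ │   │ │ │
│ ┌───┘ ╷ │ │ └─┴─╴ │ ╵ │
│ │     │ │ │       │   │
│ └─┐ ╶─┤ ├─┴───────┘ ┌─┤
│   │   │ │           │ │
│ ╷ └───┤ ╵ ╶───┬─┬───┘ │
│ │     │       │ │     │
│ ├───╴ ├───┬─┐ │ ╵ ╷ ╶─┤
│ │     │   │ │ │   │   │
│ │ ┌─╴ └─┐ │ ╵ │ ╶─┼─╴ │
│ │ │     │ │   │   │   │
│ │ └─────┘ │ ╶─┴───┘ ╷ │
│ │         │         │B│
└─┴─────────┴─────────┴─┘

Finding the path and converting it to directions:
Path through cells: (0,0) → (1,0) → (1,1) → (0,1) → (0,2) → (0,3) → (0,4) → (0,5) → (1,5) → (1,6) → (2,6) → (3,6) → (4,6) → (4,7) → (4,8) → (4,9) → (3,9) → (3,8) → (2,8) → (2,7) → (1,7) → (0,7) → (0,8) → (0,9) → (1,9) → (2,9) → (2,10) → (2,11) → (3,11) → (4,11) → (4,10) → (5,10) → (5,9) → (5,8) → (5,7) → (5,6) → (5,5) → (6,5) → (6,6) → (6,7) → (7,7) → (8,7) → (8,6) → (9,6) → (9,7) → (9,8) → (9,9) → (9,10) → (8,10) → (8,11) → (9,11)
Directions: down, right, up, right, right, right, right, down, right, down, down, down, right, right, right, up, left, up, left, up, up, right, right, down, down, right, right, down, down, left, down, left, left, left, left, left, down, right, right, down, down, left, down, right, right, right, right, up, right, down

Solution:

┌─┬─────────┬───────┬───┐
│A│↱ → → → ↓│  ↱ → ↓│   │
│ ╵ ╷ ┌───┐ └─┐ ┌─╴ │ ╷ │
│↳ ↑│ │   │↳ ↓│↑│  ↓│ │ │
│ ╶─┤ ├─╴ └─┐ │ └─┐ └─┘ │
│   │ │     │↓│↑ ↰│↳ → ↓│
├───┘ │ ╶─┐ │ │ ╷ └─┬─┐ │
│     │   │ │↓│ │↑ ↰│ │↓│
│ ┌───┘ ╷ │ │ └─┴─╴ │ ╵ │
│ │     │ │ │↳ → → ↑│↓ ↲│
│ └─┐ ╶─┤ ├─┴───────┘ ┌─┤
│   │   │ │↓ ← ← ← ← ↲│ │
│ ╷ └───┤ ╵ ╶───┬─┬───┘ │
│ │     │  ↳ → ↓│ │     │
│ ├───╴ ├───┬─┐ │ ╵ ╷ ╶─┤
│ │     │   │ │↓│   │   │
│ │ ┌─╴ └─┐ │ ╵ │ ╶─┼─╴ │
│ │ │     │ │↓ ↲│   │↱ ↓│
│ │ └─────┘ │ ╶─┴───┘ ╷ │
│ │         │↳ → → → ↑│B│
└─┴─────────┴─────────┴─┘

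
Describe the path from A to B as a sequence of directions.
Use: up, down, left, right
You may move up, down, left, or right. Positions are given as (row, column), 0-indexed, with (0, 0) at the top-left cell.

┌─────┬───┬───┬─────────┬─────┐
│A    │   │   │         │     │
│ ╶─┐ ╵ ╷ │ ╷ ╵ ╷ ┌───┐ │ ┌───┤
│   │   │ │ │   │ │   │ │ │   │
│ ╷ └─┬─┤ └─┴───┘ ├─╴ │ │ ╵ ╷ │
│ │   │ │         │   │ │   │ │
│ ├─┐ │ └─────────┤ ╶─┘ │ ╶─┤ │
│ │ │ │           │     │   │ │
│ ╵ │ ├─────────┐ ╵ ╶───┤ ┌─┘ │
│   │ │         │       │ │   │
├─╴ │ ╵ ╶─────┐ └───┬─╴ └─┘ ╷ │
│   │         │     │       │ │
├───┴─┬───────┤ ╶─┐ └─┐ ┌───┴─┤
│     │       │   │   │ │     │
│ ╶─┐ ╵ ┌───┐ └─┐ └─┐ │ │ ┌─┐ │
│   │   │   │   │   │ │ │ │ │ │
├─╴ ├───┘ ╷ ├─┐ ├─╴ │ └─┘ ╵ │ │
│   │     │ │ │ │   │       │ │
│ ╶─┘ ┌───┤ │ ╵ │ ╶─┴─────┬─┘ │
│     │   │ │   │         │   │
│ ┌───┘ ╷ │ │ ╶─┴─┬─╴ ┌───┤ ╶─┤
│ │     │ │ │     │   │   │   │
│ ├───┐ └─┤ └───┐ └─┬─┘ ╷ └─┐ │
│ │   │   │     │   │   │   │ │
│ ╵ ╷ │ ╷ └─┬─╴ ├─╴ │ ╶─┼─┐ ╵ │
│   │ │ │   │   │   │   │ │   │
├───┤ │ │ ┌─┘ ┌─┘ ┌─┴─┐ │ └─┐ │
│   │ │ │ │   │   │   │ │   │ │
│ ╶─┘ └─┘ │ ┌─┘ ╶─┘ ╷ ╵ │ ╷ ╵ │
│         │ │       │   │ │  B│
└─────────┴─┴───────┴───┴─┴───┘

Finding the path and converting it to directions:
Path through cells: (0,0) → (1,0) → (1,1) → (2,1) → (2,2) → (3,2) → (4,2) → (5,2) → (5,3) → (4,3) → (4,4) → (4,5) → (4,6) → (4,7) → (5,7) → (5,8) → (5,9) → (6,9) → (6,10) → (7,10) → (8,10) → (8,11) → (8,12) → (7,12) → (6,12) → (6,13) → (6,14) → (7,14) → (8,14) → (9,14) → (9,13) → (10,13) → (10,14) → (11,14) → (12,14) → (13,14) → (14,14)
Directions: down, right, down, right, down, down, down, right, up, right, right, right, right, down, right, right, down, right, down, down, right, right, up, up, right, right, down, down, down, left, down, right, down, down, down, down

Solution:

┌─────┬───┬───┬─────────┬─────┐
│A    │   │   │         │     │
│ ╶─┐ ╵ ╷ │ ╷ ╵ ╷ ┌───┐ │ ┌───┤
│↳ ↓│   │ │ │   │ │   │ │ │   │
│ ╷ └─┬─┤ └─┴───┘ ├─╴ │ │ ╵ ╷ │
│ │↳ ↓│ │         │   │ │   │ │
│ ├─┐ │ └─────────┤ ╶─┘ │ ╶─┤ │
│ │ │↓│           │     │   │ │
│ ╵ │ ├─────────┐ ╵ ╶───┤ ┌─┘ │
│   │↓│↱ → → → ↓│       │ │   │
├─╴ │ ╵ ╶─────┐ └───┬─╴ └─┘ ╷ │
│   │↳ ↑      │↳ → ↓│       │ │
├───┴─┬───────┤ ╶─┐ └─┐ ┌───┴─┤
│     │       │   │↳ ↓│ │↱ → ↓│
│ ╶─┐ ╵ ┌───┐ └─┐ └─┐ │ │ ┌─┐ │
│   │   │   │   │   │↓│ │↑│ │↓│
├─╴ ├───┘ ╷ ├─┐ ├─╴ │ └─┘ ╵ │ │
│   │     │ │ │ │   │↳ → ↑  │↓│
│ ╶─┘ ┌───┤ │ ╵ │ ╶─┴─────┬─┘ │
│     │   │ │   │         │↓ ↲│
│ ┌───┘ ╷ │ │ ╶─┴─┬─╴ ┌───┤ ╶─┤
│ │     │ │ │     │   │   │↳ ↓│
│ ├───┐ └─┤ └───┐ └─┬─┘ ╷ └─┐ │
│ │   │   │     │   │   │   │↓│
│ ╵ ╷ │ ╷ └─┬─╴ ├─╴ │ ╶─┼─┐ ╵ │
│   │ │ │   │   │   │   │ │  ↓│
├───┤ │ │ ┌─┘ ┌─┘ ┌─┴─┐ │ └─┐ │
│   │ │ │ │   │   │   │ │   │↓│
│ ╶─┘ └─┘ │ ┌─┘ ╶─┘ ╷ ╵ │ ╷ ╵ │
│         │ │       │   │ │  B│
└─────────┴─┴───────┴───┴─┴───┘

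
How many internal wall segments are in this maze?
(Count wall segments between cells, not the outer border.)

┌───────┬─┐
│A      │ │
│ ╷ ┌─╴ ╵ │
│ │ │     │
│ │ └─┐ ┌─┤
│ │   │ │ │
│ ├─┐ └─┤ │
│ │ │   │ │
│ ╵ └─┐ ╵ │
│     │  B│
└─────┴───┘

Counting internal wall segments:
Total internal walls: 16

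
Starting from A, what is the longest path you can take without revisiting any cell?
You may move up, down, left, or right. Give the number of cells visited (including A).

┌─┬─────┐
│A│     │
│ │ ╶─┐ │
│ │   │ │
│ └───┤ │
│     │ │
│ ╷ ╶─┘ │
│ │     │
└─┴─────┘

Finding longest simple path using DFS:
Start: (0, 0)
Longest path visits 14 cells
Path: A → down → down → right → down → right → right → up → up → up → left → left → down → right

Solution:

┌─┬─────┐
│A│↓ ← ↰│
│ │ ╶─┐ │
│↓│↳ B│↑│
│ └───┤ │
│↳ ↓  │↑│
│ ╷ ╶─┘ │
│ │↳ → ↑│
└─┴─────┘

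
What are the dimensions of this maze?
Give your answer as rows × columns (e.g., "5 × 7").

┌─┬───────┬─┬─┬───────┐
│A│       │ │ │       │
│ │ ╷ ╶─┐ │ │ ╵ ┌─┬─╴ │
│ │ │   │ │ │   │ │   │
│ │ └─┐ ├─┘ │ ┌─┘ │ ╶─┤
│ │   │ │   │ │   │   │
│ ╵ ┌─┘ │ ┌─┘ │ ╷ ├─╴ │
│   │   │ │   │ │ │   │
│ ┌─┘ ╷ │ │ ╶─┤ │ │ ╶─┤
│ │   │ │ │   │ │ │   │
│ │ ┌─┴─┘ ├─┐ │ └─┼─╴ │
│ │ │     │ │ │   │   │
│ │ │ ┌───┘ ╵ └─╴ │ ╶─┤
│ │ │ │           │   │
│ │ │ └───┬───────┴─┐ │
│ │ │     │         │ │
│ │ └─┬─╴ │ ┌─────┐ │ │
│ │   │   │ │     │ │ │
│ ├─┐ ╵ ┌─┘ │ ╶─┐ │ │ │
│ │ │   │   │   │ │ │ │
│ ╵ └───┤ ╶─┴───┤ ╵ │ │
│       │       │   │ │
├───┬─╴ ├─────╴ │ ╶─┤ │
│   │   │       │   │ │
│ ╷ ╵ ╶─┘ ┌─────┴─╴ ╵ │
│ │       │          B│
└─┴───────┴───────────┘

Counting the maze dimensions:
Rows (vertical): 13
Columns (horizontal): 11
Dimensions: 13 × 11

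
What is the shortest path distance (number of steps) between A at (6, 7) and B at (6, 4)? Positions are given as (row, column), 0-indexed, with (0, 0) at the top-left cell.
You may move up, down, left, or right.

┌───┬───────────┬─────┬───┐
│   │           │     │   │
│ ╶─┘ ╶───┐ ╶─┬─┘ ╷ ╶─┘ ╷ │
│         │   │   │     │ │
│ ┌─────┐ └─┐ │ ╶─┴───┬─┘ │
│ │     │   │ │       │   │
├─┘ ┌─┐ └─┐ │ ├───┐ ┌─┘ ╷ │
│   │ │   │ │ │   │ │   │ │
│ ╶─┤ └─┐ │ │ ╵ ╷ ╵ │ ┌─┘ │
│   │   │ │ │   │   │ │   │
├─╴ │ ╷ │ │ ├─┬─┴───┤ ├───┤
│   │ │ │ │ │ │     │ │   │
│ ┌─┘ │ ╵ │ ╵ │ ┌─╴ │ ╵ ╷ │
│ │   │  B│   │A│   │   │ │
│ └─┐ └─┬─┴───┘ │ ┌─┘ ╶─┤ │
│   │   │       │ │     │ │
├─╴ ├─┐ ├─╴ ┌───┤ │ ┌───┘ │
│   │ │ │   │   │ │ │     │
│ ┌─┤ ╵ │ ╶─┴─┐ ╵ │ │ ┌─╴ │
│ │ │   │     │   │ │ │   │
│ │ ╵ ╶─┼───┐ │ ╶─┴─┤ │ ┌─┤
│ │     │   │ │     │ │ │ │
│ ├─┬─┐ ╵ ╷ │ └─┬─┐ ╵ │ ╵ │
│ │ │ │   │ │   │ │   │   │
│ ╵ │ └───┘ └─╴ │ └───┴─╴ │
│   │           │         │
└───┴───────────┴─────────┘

Finding path from (6, 7) to (6, 4):
Path: (6,7) → (7,7) → (7,6) → (7,5) → (8,5) → (8,4) → (9,4) → (9,5) → (9,6) → (10,6) → (11,6) → (11,7) → (12,7) → (12,6) → (12,5) → (11,5) → (10,5) → (10,4) → (11,4) → (11,3) → (10,3) → (10,2) → (9,2) → (9,3) → (8,3) → (7,3) → (7,2) → (6,2) → (5,2) → (4,2) → (4,3) → (5,3) → (6,3) → (6,4)
Distance: 33 steps

Solution:

┌───┬───────────┬─────┬───┐
│   │           │     │   │
│ ╶─┘ ╶───┐ ╶─┬─┘ ╷ ╶─┘ ╷ │
│         │   │   │     │ │
│ ┌─────┐ └─┐ │ ╶─┴───┬─┘ │
│ │     │   │ │       │   │
├─┘ ┌─┐ └─┐ │ ├───┐ ┌─┘ ╷ │
│   │ │   │ │ │   │ │   │ │
│ ╶─┤ └─┐ │ │ ╵ ╷ ╵ │ ┌─┘ │
│   │↱ ↓│ │ │   │   │ │   │
├─╴ │ ╷ │ │ ├─┬─┴───┤ ├───┤
│   │↑│↓│ │ │ │     │ │   │
│ ┌─┘ │ ╵ │ ╵ │ ┌─╴ │ ╵ ╷ │
│ │  ↑│↳ B│   │A│   │   │ │
│ └─┐ └─┬─┴───┘ │ ┌─┘ ╶─┤ │
│   │↑ ↰│  ↓ ← ↲│ │     │ │
├─╴ ├─┐ ├─╴ ┌───┤ │ ┌───┘ │
│   │ │↑│↓ ↲│   │ │ │     │
│ ┌─┤ ╵ │ ╶─┴─┐ ╵ │ │ ┌─╴ │
│ │ │↱ ↑│↳ → ↓│   │ │ │   │
│ │ ╵ ╶─┼───┐ │ ╶─┴─┤ │ ┌─┤
│ │  ↑ ↰│↓ ↰│↓│     │ │ │ │
│ ├─┬─┐ ╵ ╷ │ └─┬─┐ ╵ │ ╵ │
│ │ │ │↑ ↲│↑│↳ ↓│ │   │   │
│ ╵ │ └───┘ └─╴ │ └───┴─╴ │
│   │      ↑ ← ↲│         │
└───┴───────────┴─────────┘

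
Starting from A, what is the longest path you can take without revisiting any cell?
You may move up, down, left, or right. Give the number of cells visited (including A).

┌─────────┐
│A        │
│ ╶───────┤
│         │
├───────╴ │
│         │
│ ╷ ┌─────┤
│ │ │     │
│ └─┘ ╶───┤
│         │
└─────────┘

Finding longest simple path using DFS:
Start: (0, 0)
Longest path visits 18 cells
Path: A → down → right → right → right → right → down → left → left → left → left → down → down → right → right → up → right → right

Solution:

┌─────────┐
│A        │
│ ╶───────┤
│↳ → → → ↓│
├───────╴ │
│↓ ← ← ← ↲│
│ ╷ ┌─────┤
│↓│ │↱ → B│
│ └─┘ ╶───┤
│↳ → ↑    │
└─────────┘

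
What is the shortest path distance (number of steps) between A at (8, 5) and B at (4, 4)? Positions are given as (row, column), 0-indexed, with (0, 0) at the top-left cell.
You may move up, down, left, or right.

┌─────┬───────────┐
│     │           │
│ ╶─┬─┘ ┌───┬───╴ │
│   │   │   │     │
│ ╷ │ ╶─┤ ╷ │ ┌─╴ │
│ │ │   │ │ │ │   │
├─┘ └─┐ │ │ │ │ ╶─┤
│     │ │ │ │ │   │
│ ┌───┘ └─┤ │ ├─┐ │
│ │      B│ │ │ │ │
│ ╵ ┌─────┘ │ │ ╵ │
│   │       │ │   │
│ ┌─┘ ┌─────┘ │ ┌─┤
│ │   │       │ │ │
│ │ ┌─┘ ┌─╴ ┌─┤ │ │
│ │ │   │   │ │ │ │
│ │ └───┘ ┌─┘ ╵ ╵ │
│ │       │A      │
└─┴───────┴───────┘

Finding path from (8, 5) to (4, 4):
Path: (8,5) → (8,6) → (8,7) → (7,7) → (6,7) → (5,7) → (5,8) → (4,8) → (3,8) → (3,7) → (2,7) → (2,8) → (1,8) → (0,8) → (0,7) → (0,6) → (0,5) → (0,4) → (0,3) → (1,3) → (1,2) → (2,2) → (2,3) → (3,3) → (4,3) → (4,4)
Distance: 25 steps

Solution:

┌─────┬───────────┐
│     │↓ ← ← ← ← ↰│
│ ╶─┬─┘ ┌───┬───╴ │
│   │↓ ↲│   │    ↑│
│ ╷ │ ╶─┤ ╷ │ ┌─╴ │
│ │ │↳ ↓│ │ │ │↱ ↑│
├─┘ └─┐ │ │ │ │ ╶─┤
│     │↓│ │ │ │↑ ↰│
│ ┌───┘ └─┤ │ ├─┐ │
│ │    ↳ B│ │ │ │↑│
│ ╵ ┌─────┘ │ │ ╵ │
│   │       │ │↱ ↑│
│ ┌─┘ ┌─────┘ │ ┌─┤
│ │   │       │↑│ │
│ │ ┌─┘ ┌─╴ ┌─┤ │ │
│ │ │   │   │ │↑│ │
│ │ └───┘ ┌─┘ ╵ ╵ │
│ │       │A → ↑  │
└─┴───────┴───────┘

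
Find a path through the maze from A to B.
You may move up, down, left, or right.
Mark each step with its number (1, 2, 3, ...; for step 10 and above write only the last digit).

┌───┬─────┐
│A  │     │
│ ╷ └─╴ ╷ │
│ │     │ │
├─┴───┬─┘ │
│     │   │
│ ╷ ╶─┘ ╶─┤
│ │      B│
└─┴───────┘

Finding the shortest path through the maze:
Path length: 11 steps
Directions: right → down → right → right → up → right → down → down → left → down → right

Solution:

┌───┬─────┐
│A 1│  5 6│
│ ╷ └─╴ ╷ │
│ │2 3 4│7│
├─┴───┬─┘ │
│     │9 8│
│ ╷ ╶─┘ ╶─┤
│ │    0 B│
└─┴───────┘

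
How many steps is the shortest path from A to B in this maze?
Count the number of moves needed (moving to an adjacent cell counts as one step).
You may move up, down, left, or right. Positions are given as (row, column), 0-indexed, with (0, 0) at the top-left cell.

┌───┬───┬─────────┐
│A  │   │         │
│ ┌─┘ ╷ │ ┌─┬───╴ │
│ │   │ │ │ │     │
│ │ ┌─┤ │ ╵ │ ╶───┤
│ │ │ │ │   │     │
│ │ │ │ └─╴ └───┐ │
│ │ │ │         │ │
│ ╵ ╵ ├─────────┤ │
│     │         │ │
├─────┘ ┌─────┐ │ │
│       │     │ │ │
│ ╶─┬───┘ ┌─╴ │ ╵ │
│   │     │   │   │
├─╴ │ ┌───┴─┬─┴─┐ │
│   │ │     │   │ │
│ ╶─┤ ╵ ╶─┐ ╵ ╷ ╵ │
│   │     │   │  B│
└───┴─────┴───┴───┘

Using BFS to find shortest path:
Start: (0, 0), End: (8, 8)
Path found:
(0,0) → (1,0) → (2,0) → (3,0) → (4,0) → (4,1) → (3,1) → (2,1) → (1,1) → (1,2) → (0,2) → (0,3) → (1,3) → (2,3) → (3,3) → (3,4) → (3,5) → (2,5) → (2,4) → (1,4) → (0,4) → (0,5) → (0,6) → (0,7) → (0,8) → (1,8) → (1,7) → (1,6) → (2,6) → (2,7) → (2,8) → (3,8) → (4,8) → (5,8) → (6,8) → (7,8) → (8,8)
Number of steps: 36

Solution:

┌───┬───┬─────────┐
│A  │↱ ↓│↱ → → → ↓│
│ ┌─┘ ╷ │ ┌─┬───╴ │
│↓│↱ ↑│↓│↑│ │↓ ← ↲│
│ │ ┌─┤ │ ╵ │ ╶───┤
│↓│↑│ │↓│↑ ↰│↳ → ↓│
│ │ │ │ └─╴ └───┐ │
│↓│↑│ │↳ → ↑    │↓│
│ ╵ ╵ ├─────────┤ │
│↳ ↑  │         │↓│
├─────┘ ┌─────┐ │ │
│       │     │ │↓│
│ ╶─┬───┘ ┌─╴ │ ╵ │
│   │     │   │  ↓│
├─╴ │ ┌───┴─┬─┴─┐ │
│   │ │     │   │↓│
│ ╶─┤ ╵ ╶─┐ ╵ ╷ ╵ │
│   │     │   │  B│
└───┴─────┴───┴───┘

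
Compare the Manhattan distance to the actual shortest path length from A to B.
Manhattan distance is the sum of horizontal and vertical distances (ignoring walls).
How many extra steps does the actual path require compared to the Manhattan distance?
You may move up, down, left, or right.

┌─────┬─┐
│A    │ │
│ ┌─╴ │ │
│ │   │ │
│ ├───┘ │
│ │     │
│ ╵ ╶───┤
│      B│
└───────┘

Manhattan distance: |3 - 0| + |3 - 0| = 6
Actual path length: 6
Extra steps: 6 - 6 = 0

Solution:

┌─────┬─┐
│A    │ │
│ ┌─╴ │ │
│↓│   │ │
│ ├───┘ │
│↓│     │
│ ╵ ╶───┤
│↳ → → B│
└───────┘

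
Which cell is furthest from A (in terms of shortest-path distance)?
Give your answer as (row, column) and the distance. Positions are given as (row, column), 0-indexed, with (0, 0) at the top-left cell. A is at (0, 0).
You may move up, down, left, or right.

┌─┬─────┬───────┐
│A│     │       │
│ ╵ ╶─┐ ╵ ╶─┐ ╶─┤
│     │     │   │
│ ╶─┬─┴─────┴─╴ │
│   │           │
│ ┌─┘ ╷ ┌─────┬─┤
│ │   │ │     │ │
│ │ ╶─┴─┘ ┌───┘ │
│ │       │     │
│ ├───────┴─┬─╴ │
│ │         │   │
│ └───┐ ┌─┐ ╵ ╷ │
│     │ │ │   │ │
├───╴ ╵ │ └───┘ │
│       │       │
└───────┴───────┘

Computing BFS distances from A to all cells:
Furthest cell: (3, 6)
Distance: 27 steps

Path from A to the furthest cell:

┌─┬─────┬───────┐
│A│↱ → ↓│↱ → ↓  │
│ ╵ ╶─┐ ╵ ╶─┐ ╶─┤
│↳ ↑  │↳ ↑  │↳ ↓│
│ ╶─┬─┴─────┴─╴ │
│   │↓ ← ← ← ← ↲│
│ ┌─┘ ╷ ┌─────┬─┤
│ │↓ ↲│ │↱ → B│ │
│ │ ╶─┴─┘ ┌───┘ │
│ │↳ → → ↑│     │
│ ├───────┴─┬─╴ │
│ │         │   │
│ └───┐ ┌─┐ ╵ ╷ │
│     │ │ │   │ │
├───╴ ╵ │ └───┘ │
│       │       │
└───────┴───────┘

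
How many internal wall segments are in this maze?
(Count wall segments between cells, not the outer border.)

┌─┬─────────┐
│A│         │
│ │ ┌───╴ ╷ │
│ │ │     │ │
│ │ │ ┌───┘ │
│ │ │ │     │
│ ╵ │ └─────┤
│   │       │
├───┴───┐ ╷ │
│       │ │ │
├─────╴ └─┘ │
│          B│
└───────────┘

Counting internal wall segments:
Total internal walls: 25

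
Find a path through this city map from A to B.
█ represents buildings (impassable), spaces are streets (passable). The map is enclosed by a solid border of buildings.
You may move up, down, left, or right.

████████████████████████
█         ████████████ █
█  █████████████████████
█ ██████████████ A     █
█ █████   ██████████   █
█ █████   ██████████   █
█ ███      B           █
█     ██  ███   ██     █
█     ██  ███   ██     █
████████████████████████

Finding the shortest path from A to B:
Movement: cardinal only
Path length: 15 steps
Directions: right → right → right → down → down → down → left → left → left → left → left → left → left → left → left

Solution:

████████████████████████
█         ████████████ █
█  █████████████████████
█ ██████████████ A→→↓  █
█ █████   ██████████↓  █
█ █████   ██████████↓  █
█ ███      B←←←←←←←←↲  █
█     ██  ███   ██     █
█     ██  ███   ██     █
████████████████████████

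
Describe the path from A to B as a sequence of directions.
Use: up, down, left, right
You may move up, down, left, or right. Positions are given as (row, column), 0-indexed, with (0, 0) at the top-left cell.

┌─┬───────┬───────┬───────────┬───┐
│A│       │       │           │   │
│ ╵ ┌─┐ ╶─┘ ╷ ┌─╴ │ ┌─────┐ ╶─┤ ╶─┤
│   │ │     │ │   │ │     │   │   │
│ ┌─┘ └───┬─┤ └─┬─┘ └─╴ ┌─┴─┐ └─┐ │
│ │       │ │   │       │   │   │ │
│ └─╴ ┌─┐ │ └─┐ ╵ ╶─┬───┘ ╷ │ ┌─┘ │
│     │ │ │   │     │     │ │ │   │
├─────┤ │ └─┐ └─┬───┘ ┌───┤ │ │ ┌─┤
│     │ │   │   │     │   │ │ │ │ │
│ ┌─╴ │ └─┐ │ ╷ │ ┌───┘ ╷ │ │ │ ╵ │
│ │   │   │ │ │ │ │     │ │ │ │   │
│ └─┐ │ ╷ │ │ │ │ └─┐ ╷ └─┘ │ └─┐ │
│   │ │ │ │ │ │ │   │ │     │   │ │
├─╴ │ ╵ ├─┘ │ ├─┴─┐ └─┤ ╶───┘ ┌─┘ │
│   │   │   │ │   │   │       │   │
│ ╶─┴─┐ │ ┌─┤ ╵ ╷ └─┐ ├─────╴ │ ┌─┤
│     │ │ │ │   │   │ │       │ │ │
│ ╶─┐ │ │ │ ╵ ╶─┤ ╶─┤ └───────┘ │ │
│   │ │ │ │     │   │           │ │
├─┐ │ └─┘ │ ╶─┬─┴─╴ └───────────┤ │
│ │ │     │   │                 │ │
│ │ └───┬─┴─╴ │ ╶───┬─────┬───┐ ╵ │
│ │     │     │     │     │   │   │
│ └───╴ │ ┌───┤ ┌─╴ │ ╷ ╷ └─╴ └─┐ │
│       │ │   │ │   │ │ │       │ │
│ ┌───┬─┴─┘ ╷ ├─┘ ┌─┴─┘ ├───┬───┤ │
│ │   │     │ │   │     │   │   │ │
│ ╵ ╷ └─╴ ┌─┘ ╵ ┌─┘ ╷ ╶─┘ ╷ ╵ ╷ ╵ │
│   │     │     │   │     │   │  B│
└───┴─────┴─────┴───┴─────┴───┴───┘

Finding the path and converting it to directions:
Path through cells: (0,0) → (1,0) → (2,0) → (3,0) → (3,1) → (3,2) → (2,2) → (2,3) → (2,4) → (3,4) → (4,4) → (4,5) → (5,5) → (6,5) → (7,5) → (7,4) → (8,4) → (9,4) → (10,4) → (10,3) → (10,2) → (9,2) → (8,2) → (8,1) → (8,0) → (9,0) → (9,1) → (10,1) → (11,1) → (11,2) → (11,3) → (12,3) → (12,2) → (12,1) → (12,0) → (13,0) → (14,0) → (14,1) → (13,1) → (13,2) → (14,2) → (14,3) → (14,4) → (13,4) → (13,5) → (12,5) → (12,6) → (13,6) → (14,6) → (14,7) → (13,7) → (13,8) → (12,8) → (12,9) → (11,9) → (11,8) → (11,7) → (10,7) → (10,8) → (10,9) → (10,10) → (10,11) → (10,12) → (10,13) → (10,14) → (10,15) → (11,15) → (11,16) → (12,16) → (13,16) → (14,16)
Directions: down, down, down, right, right, up, right, right, down, down, right, down, down, down, left, down, down, down, left, left, up, up, left, left, down, right, down, down, right, right, down, left, left, left, down, down, right, up, right, down, right, right, up, right, up, right, down, down, right, up, right, up, right, up, left, left, up, right, right, right, right, right, right, right, right, down, right, down, down, down

Solution:

┌─┬───────┬───────┬───────────┬───┐
│A│       │       │           │   │
│ ╵ ┌─┐ ╶─┘ ╷ ┌─╴ │ ┌─────┐ ╶─┤ ╶─┤
│↓  │ │     │ │   │ │     │   │   │
│ ┌─┘ └───┬─┤ └─┬─┘ └─╴ ┌─┴─┐ └─┐ │
│↓│  ↱ → ↓│ │   │       │   │   │ │
│ └─╴ ┌─┐ │ └─┐ ╵ ╶─┬───┘ ╷ │ ┌─┘ │
│↳ → ↑│ │↓│   │     │     │ │ │   │
├─────┤ │ └─┐ └─┬───┘ ┌───┤ │ │ ┌─┤
│     │ │↳ ↓│   │     │   │ │ │ │ │
│ ┌─╴ │ └─┐ │ ╷ │ ┌───┘ ╷ │ │ │ ╵ │
│ │   │   │↓│ │ │ │     │ │ │ │   │
│ └─┐ │ ╷ │ │ │ │ └─┐ ╷ └─┘ │ └─┐ │
│   │ │ │ │↓│ │ │   │ │     │   │ │
├─╴ │ ╵ ├─┘ │ ├─┴─┐ └─┤ ╶───┘ ┌─┘ │
│   │   │↓ ↲│ │   │   │       │   │
│ ╶─┴─┐ │ ┌─┤ ╵ ╷ └─┐ ├─────╴ │ ┌─┤
│↓ ← ↰│ │↓│ │   │   │ │       │ │ │
│ ╶─┐ │ │ │ ╵ ╶─┤ ╶─┤ └───────┘ │ │
│↳ ↓│↑│ │↓│     │   │           │ │
├─┐ │ └─┘ │ ╶─┬─┴─╴ └───────────┤ │
│ │↓│↑ ← ↲│   │↱ → → → → → → → ↓│ │
│ │ └───┬─┴─╴ │ ╶───┬─────┬───┐ ╵ │
│ │↳ → ↓│     │↑ ← ↰│     │   │↳ ↓│
│ └───╴ │ ┌───┤ ┌─╴ │ ╷ ╷ └─╴ └─┐ │
│↓ ← ← ↲│ │↱ ↓│ │↱ ↑│ │ │       │↓│
│ ┌───┬─┴─┘ ╷ ├─┘ ┌─┴─┘ ├───┬───┤ │
│↓│↱ ↓│  ↱ ↑│↓│↱ ↑│     │   │   │↓│
│ ╵ ╷ └─╴ ┌─┘ ╵ ┌─┘ ╷ ╶─┘ ╷ ╵ ╷ ╵ │
│↳ ↑│↳ → ↑│  ↳ ↑│   │     │   │  B│
└───┴─────┴─────┴───┴─────┴───┴───┘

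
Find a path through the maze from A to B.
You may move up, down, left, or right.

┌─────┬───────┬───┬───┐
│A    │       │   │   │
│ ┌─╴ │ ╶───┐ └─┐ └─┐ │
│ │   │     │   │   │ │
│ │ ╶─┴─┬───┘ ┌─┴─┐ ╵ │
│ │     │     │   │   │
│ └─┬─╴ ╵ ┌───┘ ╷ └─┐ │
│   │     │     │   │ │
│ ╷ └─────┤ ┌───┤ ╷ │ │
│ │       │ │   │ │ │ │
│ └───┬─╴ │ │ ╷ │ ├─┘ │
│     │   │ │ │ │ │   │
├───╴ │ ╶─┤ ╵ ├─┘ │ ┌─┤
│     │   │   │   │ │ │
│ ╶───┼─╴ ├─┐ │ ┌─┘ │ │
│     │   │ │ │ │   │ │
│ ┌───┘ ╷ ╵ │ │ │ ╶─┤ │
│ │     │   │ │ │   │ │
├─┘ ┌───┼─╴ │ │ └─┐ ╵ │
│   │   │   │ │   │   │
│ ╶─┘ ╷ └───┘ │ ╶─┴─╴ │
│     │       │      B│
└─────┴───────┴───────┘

Finding the shortest path through the maze:
Path length: 52 steps
Directions: down → down → down → right → down → right → right → right → down → left → down → right → down → left → down → left → left → down → left → down → right → right → up → right → down → right → right → right → up → up → up → up → left → up → up → up → right → right → up → right → down → down → down → down → left → down → down → down → down → right → right → right

Solution:

┌─────┬───────┬───┬───┐
│A    │       │   │   │
│ ┌─╴ │ ╶───┐ └─┐ └─┐ │
│↓│   │     │   │   │ │
│ │ ╶─┴─┬───┘ ┌─┴─┐ ╵ │
│↓│     │     │↱ ↓│   │
│ └─┬─╴ ╵ ┌───┘ ╷ └─┐ │
│↳ ↓│     │↱ → ↑│↓  │ │
│ ╷ └─────┤ ┌───┤ ╷ │ │
│ │↳ → → ↓│↑│   │↓│ │ │
│ └───┬─╴ │ │ ╷ │ ├─┘ │
│     │↓ ↲│↑│ │ │↓│   │
├───╴ │ ╶─┤ ╵ ├─┘ │ ┌─┤
│     │↳ ↓│↑ ↰│↓ ↲│ │ │
│ ╶───┼─╴ ├─┐ │ ┌─┘ │ │
│     │↓ ↲│ │↑│↓│   │ │
│ ┌───┘ ╷ ╵ │ │ │ ╶─┤ │
│ │↓ ← ↲│   │↑│↓│   │ │
├─┘ ┌───┼─╴ │ │ └─┐ ╵ │
│↓ ↲│↱ ↓│   │↑│↓  │   │
│ ╶─┘ ╷ └───┘ │ ╶─┴─╴ │
│↳ → ↑│↳ → → ↑│↳ → → B│
└─────┴───────┴───────┘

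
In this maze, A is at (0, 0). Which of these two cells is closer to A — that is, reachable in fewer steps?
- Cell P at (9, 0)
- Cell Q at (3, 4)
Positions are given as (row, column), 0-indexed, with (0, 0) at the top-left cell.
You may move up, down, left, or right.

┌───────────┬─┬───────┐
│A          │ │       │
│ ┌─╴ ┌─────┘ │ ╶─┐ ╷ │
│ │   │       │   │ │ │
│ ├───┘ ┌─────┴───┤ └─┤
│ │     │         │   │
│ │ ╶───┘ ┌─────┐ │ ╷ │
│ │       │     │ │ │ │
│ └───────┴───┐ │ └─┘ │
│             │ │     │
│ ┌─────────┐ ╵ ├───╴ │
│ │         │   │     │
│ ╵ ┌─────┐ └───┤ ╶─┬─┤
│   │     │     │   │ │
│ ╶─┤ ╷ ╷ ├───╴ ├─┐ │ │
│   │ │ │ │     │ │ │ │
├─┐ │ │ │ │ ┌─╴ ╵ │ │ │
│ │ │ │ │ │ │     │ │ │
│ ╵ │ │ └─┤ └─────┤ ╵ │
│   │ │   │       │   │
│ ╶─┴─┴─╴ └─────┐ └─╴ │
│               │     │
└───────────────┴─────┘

Shortest path A → P at (9, 0): 11 steps
Shortest path A → Q at (3, 4): 45 steps

P is closer (11 steps vs 45 steps).

Path to P:

┌───────────┬─┬───────┐
│A          │ │       │
│ ┌─╴ ┌─────┘ │ ╶─┐ ╷ │
│↓│   │       │   │ │ │
│ ├───┘ ┌─────┴───┤ └─┤
│↓│     │         │   │
│ │ ╶───┘ ┌─────┐ │ ╷ │
│↓│       │     │ │ │ │
│ └───────┴───┐ │ └─┘ │
│↓            │ │     │
│ ┌─────────┐ ╵ ├───╴ │
│↓│         │   │     │
│ ╵ ┌─────┐ └───┤ ╶─┬─┤
│↓  │     │     │   │ │
│ ╶─┤ ╷ ╷ ├───╴ ├─┐ │ │
│↳ ↓│ │ │ │     │ │ │ │
├─┐ │ │ │ │ ┌─╴ ╵ │ │ │
│ │↓│ │ │ │ │     │ │ │
│ ╵ │ │ └─┤ └─────┤ ╵ │
│P ↲│ │   │       │   │
│ ╶─┴─┴─╴ └─────┐ └─╴ │
│               │     │
└───────────────┴─────┘

Path to Q:

┌───────────┬─┬───────┐
│A          │ │       │
│ ┌─╴ ┌─────┘ │ ╶─┐ ╷ │
│↓│   │       │   │ │ │
│ ├───┘ ┌─────┴───┤ └─┤
│↓│     │↓ ← ← ← ↰│   │
│ │ ╶───┘ ┌─────┐ │ ╷ │
│↓│      Q│     │↑│ │ │
│ └───────┴───┐ │ └─┘ │
│↓            │ │↑ ← ↰│
│ ┌─────────┐ ╵ ├───╴ │
│↓│↱ → → → ↓│   │↱ → ↑│
│ ╵ ┌─────┐ └───┤ ╶─┬─┤
│↳ ↑│     │↳ → ↓│↑ ↰│ │
│ ╶─┤ ╷ ╷ ├───╴ ├─┐ │ │
│   │ │ │ │↓ ← ↲│ │↑│ │
├─┐ │ │ │ │ ┌─╴ ╵ │ │ │
│ │ │ │ │ │↓│     │↑│ │
│ ╵ │ │ └─┤ └─────┤ ╵ │
│   │ │   │↳ → → ↓│↑ ↰│
│ ╶─┴─┴─╴ └─────┐ └─╴ │
│               │↳ → ↑│
└───────────────┴─────┘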